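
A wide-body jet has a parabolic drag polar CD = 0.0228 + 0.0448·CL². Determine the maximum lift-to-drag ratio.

For CD = CD0 + K·CL², (L/D)max occurs at CL* = √(CD0/K) and equals 1/(2√(K·CD0)).
(L/D)max = 1/(2√(0.0448 × 0.0228)) = 1/(2 × 0.03196) = 15.6

(L/D)max = 15.6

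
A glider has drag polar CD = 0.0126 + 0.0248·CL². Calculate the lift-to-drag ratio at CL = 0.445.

L/D = 25.4

CD = 0.0126 + 0.0248 × 0.445² = 0.01751
L/D = CL/CD = 0.445 / 0.01751 = 25.4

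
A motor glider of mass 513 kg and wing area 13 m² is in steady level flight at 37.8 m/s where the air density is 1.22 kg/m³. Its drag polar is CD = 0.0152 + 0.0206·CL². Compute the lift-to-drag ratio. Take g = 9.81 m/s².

L/D = 23.1

In steady level flight, lift balances weight: W = mg = 513 × 9.81 = 5032.5 N.
Dynamic pressure q = 0.5 × 1.22 × 37.8² = 871.6 Pa.
CL = W/(q·S) = 5032.5 / (871.6 × 13) = 0.4441.
CD = 0.0152 + 0.0206 × 0.4441² = 0.01926.
L/D = CL/CD = 0.4441 / 0.01926 = 23.1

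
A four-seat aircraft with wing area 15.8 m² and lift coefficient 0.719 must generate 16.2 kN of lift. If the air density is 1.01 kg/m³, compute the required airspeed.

v = 53.1 m/s

L = ½ρv²S·CL ⇒ v = √(2L/(ρ·S·CL))
v = √(2 × 16200 / (1.01 × 15.8 × 0.719)) = √2824 = 53.1 m/s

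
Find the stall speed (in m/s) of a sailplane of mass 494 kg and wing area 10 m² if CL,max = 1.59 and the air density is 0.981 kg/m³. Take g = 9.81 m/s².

Stall occurs when L = W at CL,max. W = mg = 494 × 9.81 = 4846 N.
From L = ½ρV²S·CL,max = W: V_stall = √(2W/(ρSCL,max)) = √(2·4846/(0.981·10·1.59))
V_stall = √621.4 = 24.9 m/s

V_stall = 24.9 m/s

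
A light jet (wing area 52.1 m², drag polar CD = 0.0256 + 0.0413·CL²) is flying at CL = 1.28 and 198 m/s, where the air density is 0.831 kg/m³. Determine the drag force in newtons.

D = 79200 N

CD = 0.0256 + 0.0413 × 1.28² = 0.09327
D = ½ρv²S·CD = ½ × 0.831 × 198² × 52.1 × 0.09327 = 79200 N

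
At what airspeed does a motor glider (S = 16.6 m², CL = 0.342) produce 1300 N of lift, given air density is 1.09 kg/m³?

L = ½ρv²S·CL ⇒ v = √(2L/(ρ·S·CL))
v = √(2 × 1300 / (1.09 × 16.6 × 0.342)) = √420.2 = 20.5 m/s

v = 20.5 m/s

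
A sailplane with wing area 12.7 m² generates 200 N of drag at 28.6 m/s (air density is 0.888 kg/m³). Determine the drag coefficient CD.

CD = 0.0434

From D = ½ρv²S·CD, rearranging gives CD = 2D/(ρv²S).
CD = 2 × 200 / (0.888 × 28.6² × 12.7) = 0.0434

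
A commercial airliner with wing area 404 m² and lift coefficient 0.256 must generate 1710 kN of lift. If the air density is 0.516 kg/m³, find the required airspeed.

v = 253 m/s

L = ½ρv²S·CL ⇒ v = √(2L/(ρ·S·CL))
v = √(2 × 1.71×10^6 / (0.516 × 404 × 0.256)) = √64080 = 253 m/s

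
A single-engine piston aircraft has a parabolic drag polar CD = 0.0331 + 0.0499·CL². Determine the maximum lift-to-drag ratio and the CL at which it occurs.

(L/D)max = 12.3, at CL = 0.814

For CD = CD0 + K·CL², (L/D)max occurs at CL* = √(CD0/K) and equals 1/(2√(K·CD0)).
(L/D)max = 1/(2√(0.0499 × 0.0331)) = 1/(2 × 0.04064) = 12.3
CL* = √(0.0331/0.0499) = 0.814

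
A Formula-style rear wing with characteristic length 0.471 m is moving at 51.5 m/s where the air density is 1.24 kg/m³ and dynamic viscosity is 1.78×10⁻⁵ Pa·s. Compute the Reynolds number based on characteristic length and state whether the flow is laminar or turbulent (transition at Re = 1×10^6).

Re = ρ·v·c/μ = 1.24 × 51.5 × 0.471 / (1.78×10⁻⁵) = 1.69×10^6
Since 1.69×10^6 > 1×10^6, the flow is turbulent.

Re = 1.69×10^6 (turbulent)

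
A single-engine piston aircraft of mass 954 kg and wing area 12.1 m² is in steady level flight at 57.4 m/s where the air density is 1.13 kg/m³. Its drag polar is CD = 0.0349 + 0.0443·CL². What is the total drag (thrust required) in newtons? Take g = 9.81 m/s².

D = 958 N

Level flight ⇒ L = W = m·g = 954 × 9.81 = 9358.7 N.
Dynamic pressure q = 0.5 × 1.13 × 57.4² = 1862 Pa.
CL = 2W/(ρv²S) = 2×9358.7/(1.13×57.4²×12.1) = 0.4155.
CD = 0.0349 + 0.0443 × 0.4155² = 0.04255.
D = q·S·CD = 1862 × 12.1 × 0.04255 = 958.4 N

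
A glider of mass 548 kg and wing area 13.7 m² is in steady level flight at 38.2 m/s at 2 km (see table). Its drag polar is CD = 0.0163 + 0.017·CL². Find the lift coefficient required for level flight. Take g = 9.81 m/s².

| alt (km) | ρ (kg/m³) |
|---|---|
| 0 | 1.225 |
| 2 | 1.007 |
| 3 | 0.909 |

At 2 km, from the table: ρ = 1.007 kg/m³.
Weight W = mg = 548 × 9.81 = 5375.9 N; in level flight L = W.
q = ½ρv² = ½ × 1.007 × 38.2² = 734.7 Pa.
CL = 2W/(ρv²S) = 2×5375.9/(1.007×38.2²×13.7) = 0.5341.

CL = 0.534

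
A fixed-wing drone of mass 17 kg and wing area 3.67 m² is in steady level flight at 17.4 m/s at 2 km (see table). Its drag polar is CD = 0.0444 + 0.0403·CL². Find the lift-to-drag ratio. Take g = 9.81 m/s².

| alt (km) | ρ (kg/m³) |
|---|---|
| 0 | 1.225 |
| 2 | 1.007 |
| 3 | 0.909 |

L/D = 6.21

At 2 km, from the table: ρ = 1.007 kg/m³.
Weight W = mg = 17 × 9.81 = 166.77 N; in level flight L = W.
q = ½ρv² = ½ × 1.007 × 17.4² = 152.4 Pa.
Required CL = L/(qS) = 166.77/(152.4·3.67) = 0.2981.
CD = 0.0444 + 0.0403 × 0.2981² = 0.04798.
L/D = CL/CD = 0.2981 / 0.04798 = 6.21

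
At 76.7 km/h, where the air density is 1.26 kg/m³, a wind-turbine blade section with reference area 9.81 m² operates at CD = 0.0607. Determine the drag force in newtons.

Convert speed: v = 76.7 km/h ÷ 3.6 = 21.31 m/s.
Dynamic pressure q = ½ρv² = ½ × 1.26 × 21.31² = 286 Pa.
D = q·S·CD = 286 × 9.81 × 0.0607 = 170 N

D = 170 N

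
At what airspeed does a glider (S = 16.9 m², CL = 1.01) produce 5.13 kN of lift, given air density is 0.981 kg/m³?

L = ½ρv²S·CL ⇒ v = √(2L/(ρ·S·CL))
v = √(2 × 5130 / (0.981 × 16.9 × 1.01)) = √612.7 = 24.8 m/s

v = 24.8 m/s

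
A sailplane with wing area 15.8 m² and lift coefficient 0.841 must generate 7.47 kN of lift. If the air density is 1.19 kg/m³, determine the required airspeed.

L = ½ρv²S·CL ⇒ v = √(2L/(ρ·S·CL))
v = √(2 × 7470 / (1.19 × 15.8 × 0.841)) = √944.8 = 30.7 m/s

v = 30.7 m/s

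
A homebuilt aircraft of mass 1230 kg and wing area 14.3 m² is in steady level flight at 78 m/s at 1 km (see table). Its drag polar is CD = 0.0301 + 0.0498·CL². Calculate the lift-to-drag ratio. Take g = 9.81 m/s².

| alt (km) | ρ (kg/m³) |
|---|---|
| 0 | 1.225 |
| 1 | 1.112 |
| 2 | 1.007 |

L/D = 7.51

At 1 km, from the table: ρ = 1.112 kg/m³.
Weight W = mg = 1230 × 9.81 = 12066 N; in level flight L = W.
Dynamic pressure q = 0.5 × 1.112 × 78² = 3383 Pa.
CL = W/(q·S) = 12066 / (3383 × 14.3) = 0.2494.
CD = 0.0301 + 0.0498 × 0.2494² = 0.0332.
L/D = CL/CD = 0.2494 / 0.0332 = 7.51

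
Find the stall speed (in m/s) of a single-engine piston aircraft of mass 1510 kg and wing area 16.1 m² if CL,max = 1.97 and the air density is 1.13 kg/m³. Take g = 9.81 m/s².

Weight W = mg = 1510 × 9.81 = 14810 N.
V_stall = √(2W/(ρ·S·CL,max)) = √(2 × 14810 / (1.13 × 16.1 × 1.97))
V_stall = √826.6 = 28.8 m/s

V_stall = 28.8 m/s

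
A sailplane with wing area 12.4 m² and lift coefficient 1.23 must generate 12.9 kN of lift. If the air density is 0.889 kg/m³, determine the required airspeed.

v = 43.6 m/s

L = ½ρv²S·CL ⇒ v = √(2L/(ρ·S·CL))
v = √(2 × 12900 / (0.889 × 12.4 × 1.23)) = √1903 = 43.6 m/s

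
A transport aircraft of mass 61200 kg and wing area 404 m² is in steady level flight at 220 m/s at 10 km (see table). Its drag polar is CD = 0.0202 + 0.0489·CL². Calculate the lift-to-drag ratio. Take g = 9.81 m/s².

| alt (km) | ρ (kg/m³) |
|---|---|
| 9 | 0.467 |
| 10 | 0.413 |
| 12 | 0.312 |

At 10 km, from the table: ρ = 0.413 kg/m³.
Level flight ⇒ L = W = m·g = 61200 × 9.81 = 6.0037×10^5 N.
q = ½ρv² = ½ × 0.413 × 220² = 9995 Pa.
CL = 2W/(ρv²S) = 2×6.0037×10^5/(0.413×220²×404) = 0.1487.
CD = 0.0202 + 0.0489 × 0.1487² = 0.02128.
L/D = CL/CD = 0.1487 / 0.02128 = 6.99

L/D = 6.99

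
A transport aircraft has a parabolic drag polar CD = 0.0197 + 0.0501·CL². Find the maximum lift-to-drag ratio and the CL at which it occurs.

For CD = CD0 + K·CL², (L/D)max occurs at CL* = √(CD0/K) and equals 1/(2√(K·CD0)).
(L/D)max = 1/(2√(0.0501 × 0.0197)) = 1/(2 × 0.03142) = 15.9
CL* = √(0.0197/0.0501) = 0.627

(L/D)max = 15.9, at CL = 0.627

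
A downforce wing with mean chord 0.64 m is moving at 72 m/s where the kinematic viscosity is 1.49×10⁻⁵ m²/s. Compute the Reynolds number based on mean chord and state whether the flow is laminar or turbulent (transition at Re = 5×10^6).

Re = v·c/ν = 72 × 0.64 / (1.49×10⁻⁵) = 3.09×10^6
Since 3.09×10^6 < 5×10^6, the flow is laminar.

Re = 3.09×10^6 (laminar)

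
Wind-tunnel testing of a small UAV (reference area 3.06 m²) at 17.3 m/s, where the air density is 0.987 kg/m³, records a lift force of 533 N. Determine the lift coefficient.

From L = ½ρv²S·CL, rearranging gives CL = 2L/(ρv²S).
CL = 2 × 533 / (0.987 × 17.3² × 3.06) = 1.18

CL = 1.18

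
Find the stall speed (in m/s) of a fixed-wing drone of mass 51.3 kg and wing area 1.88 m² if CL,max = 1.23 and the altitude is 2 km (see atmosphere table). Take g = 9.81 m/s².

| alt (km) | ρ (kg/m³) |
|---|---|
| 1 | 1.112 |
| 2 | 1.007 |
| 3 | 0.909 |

At 2 km, from the table: ρ = 1.007 kg/m³.
At stall, lift equals weight: L = W = m·g = 51.3 × 9.81 = 503.3 N.
From L = ½ρV²S·CL,max = W: V_stall = √(2W/(ρSCL,max)) = √(2·503.3/(1.007·1.88·1.23))
V_stall = √432.2 = 20.8 m/s

V_stall = 20.8 m/s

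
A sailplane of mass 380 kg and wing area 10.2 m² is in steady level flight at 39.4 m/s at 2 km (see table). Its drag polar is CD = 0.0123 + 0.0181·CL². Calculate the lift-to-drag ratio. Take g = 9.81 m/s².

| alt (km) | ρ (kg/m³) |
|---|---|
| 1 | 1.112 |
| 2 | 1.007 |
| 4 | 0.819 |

L/D = 28.8

At 2 km, from the table: ρ = 1.007 kg/m³.
Weight W = mg = 380 × 9.81 = 3727.8 N; in level flight L = W.
Dynamic pressure q = 0.5 × 1.007 × 39.4² = 781.6 Pa.
CL = 2W/(ρv²S) = 2×3727.8/(1.007×39.4²×10.2) = 0.4676.
CD = 0.0123 + 0.0181 × 0.4676² = 0.01626.
L/D = CL/CD = 0.4676 / 0.01626 = 28.8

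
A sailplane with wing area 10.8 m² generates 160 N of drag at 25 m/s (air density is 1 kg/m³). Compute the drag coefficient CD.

From D = ½ρv²S·CD, rearranging gives CD = 2D/(ρv²S).
CD = 2 × 160 / (1 × 25² × 10.8) = 0.0474

CD = 0.0474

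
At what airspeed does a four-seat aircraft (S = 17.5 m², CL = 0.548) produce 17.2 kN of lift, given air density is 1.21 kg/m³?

L = ½ρv²S·CL ⇒ v = √(2L/(ρ·S·CL))
v = √(2 × 17200 / (1.21 × 17.5 × 0.548)) = √2965 = 54.4 m/s

v = 54.4 m/s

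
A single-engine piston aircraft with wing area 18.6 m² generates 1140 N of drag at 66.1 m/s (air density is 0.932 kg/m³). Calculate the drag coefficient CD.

CD = 0.0301

From D = ½ρv²S·CD, rearranging gives CD = 2D/(ρv²S).
CD = 2 × 1140 / (0.932 × 66.1² × 18.6) = 0.0301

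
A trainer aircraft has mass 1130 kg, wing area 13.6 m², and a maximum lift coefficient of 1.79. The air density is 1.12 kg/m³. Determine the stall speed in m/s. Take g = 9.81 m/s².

At stall, lift equals weight: L = W = m·g = 1130 × 9.81 = 11090 N.
V_stall = √(2W/(ρ·S·CL,max)) = √(2 × 11090 / (1.12 × 13.6 × 1.79))
V_stall = √813.1 = 28.5 m/s

V_stall = 28.5 m/s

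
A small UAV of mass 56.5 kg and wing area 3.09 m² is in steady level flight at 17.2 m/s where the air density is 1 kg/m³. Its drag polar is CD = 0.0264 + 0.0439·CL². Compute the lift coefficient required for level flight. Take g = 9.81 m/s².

CL = 1.21

In steady level flight, lift balances weight: W = mg = 56.5 × 9.81 = 554.26 N.
q = ½ρv² = ½ × 1 × 17.2² = 147.9 Pa.
Required CL = L/(qS) = 554.26/(147.9·3.09) = 1.213.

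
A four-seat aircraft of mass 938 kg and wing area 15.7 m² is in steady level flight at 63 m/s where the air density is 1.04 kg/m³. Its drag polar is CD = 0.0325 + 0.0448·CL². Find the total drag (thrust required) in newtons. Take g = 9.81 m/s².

D = 1170 N

Level flight ⇒ L = W = m·g = 938 × 9.81 = 9201.8 N.
Dynamic pressure q = 0.5 × 1.04 × 63² = 2064 Pa.
CL = W/(q·S) = 9201.8 / (2064 × 15.7) = 0.284.
CD = 0.0325 + 0.0448 × 0.284² = 0.03611.
D = q·S·CD = 2064 × 15.7 × 0.03611 = 1170 N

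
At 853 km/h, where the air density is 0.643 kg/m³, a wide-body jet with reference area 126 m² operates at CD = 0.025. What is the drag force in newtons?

D = 56900 N

Convert speed: v = 853 km/h ÷ 3.6 = 236.9 m/s.
Dynamic pressure q = ½ρv² = ½ × 0.643 × 236.9² = 18050 Pa.
D = q·S·CD = 18050 × 126 × 0.025 = 56900 N ≈ 56.9 kN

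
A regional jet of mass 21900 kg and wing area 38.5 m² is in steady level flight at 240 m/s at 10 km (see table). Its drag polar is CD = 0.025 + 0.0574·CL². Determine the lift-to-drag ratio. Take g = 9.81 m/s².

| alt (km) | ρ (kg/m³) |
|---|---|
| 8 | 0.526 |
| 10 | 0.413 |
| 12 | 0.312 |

L/D = 12.5

At 10 km, from the table: ρ = 0.413 kg/m³.
Weight W = mg = 21900 × 9.81 = 2.1484×10^5 N; in level flight L = W.
q = ½ρv² = ½ × 0.413 × 240² = 11890 Pa.
CL = 2W/(ρv²S) = 2×2.1484×10^5/(0.413×240²×38.5) = 0.4691.
CD = 0.025 + 0.0574 × 0.4691² = 0.03763.
L/D = CL/CD = 0.4691 / 0.03763 = 12.5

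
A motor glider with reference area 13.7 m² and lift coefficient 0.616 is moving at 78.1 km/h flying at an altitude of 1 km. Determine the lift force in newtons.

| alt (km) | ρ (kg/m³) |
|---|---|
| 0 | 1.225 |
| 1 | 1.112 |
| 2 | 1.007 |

At 1 km, from the table: ρ = 1.112 kg/m³.
Convert speed: v = 78.1 km/h ÷ 3.6 = 21.69 m/s.
L = ½ρv²S·CL = ½ × 1.112 × 21.69² × 13.7 × 0.616 = 2210 N

L = 2210 N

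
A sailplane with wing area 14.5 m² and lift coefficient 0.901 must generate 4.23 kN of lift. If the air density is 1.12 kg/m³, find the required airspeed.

v = 24 m/s

L = ½ρv²S·CL ⇒ v = √(2L/(ρ·S·CL))
v = √(2 × 4230 / (1.12 × 14.5 × 0.901)) = √578.2 = 24 m/s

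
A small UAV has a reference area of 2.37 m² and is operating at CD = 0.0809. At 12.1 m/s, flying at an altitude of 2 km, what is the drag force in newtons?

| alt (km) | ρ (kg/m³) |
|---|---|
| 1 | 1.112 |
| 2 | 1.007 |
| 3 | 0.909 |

D = 14.1 N

At 2 km, from the table: ρ = 1.007 kg/m³.
D = ½ρv²S·CD = ½ × 1.007 × 12.1² × 2.37 × 0.0809 = 14.1 N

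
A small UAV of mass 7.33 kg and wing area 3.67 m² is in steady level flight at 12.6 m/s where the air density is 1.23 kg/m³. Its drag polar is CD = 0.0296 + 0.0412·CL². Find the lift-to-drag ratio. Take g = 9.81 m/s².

In steady level flight, lift balances weight: W = mg = 7.33 × 9.81 = 71.907 N.
q = ½ρv² = ½ × 1.23 × 12.6² = 97.64 Pa.
CL = W/(q·S) = 71.907 / (97.64 × 3.67) = 0.2007.
CD = 0.0296 + 0.0412 × 0.2007² = 0.03126.
L/D = CL/CD = 0.2007 / 0.03126 = 6.42

L/D = 6.42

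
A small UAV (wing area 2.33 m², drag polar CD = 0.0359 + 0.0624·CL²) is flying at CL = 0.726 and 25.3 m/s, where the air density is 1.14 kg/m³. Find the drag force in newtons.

CD = 0.0359 + 0.0624 × 0.726² = 0.06879
D = ½ρv²S·CD = ½ × 1.14 × 25.3² × 2.33 × 0.06879 = 58.5 N

D = 58.5 N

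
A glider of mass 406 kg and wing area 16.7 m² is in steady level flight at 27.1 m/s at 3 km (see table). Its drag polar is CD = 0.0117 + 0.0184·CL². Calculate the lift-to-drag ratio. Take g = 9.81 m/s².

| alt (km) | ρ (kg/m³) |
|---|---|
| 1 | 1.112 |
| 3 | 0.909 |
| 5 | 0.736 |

At 3 km, from the table: ρ = 0.909 kg/m³.
Level flight ⇒ L = W = m·g = 406 × 9.81 = 3982.9 N.
q = ½ρv² = ½ × 0.909 × 27.1² = 333.8 Pa.
CL = 2W/(ρv²S) = 2×3982.9/(0.909×27.1²×16.7) = 0.7145.
CD = 0.0117 + 0.0184 × 0.7145² = 0.02109.
L/D = CL/CD = 0.7145 / 0.02109 = 33.9

L/D = 33.9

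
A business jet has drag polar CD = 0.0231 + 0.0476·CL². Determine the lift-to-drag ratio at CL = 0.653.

CD = 0.0231 + 0.0476 × 0.653² = 0.0434
L/D = CL/CD = 0.653 / 0.0434 = 15

L/D = 15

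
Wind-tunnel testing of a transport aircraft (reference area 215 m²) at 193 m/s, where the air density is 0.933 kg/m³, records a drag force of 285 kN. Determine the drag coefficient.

CD = 0.0763

From D = ½ρv²S·CD, rearranging gives CD = 2D/(ρv²S).
CD = 2 × 2.85×10^5 / (0.933 × 193² × 215) = 0.0763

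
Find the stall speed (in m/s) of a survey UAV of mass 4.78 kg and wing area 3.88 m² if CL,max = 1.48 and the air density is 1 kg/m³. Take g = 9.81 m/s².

Weight W = mg = 4.78 × 9.81 = 46.89 N.
From L = ½ρV²S·CL,max = W: V_stall = √(2W/(ρSCL,max)) = √(2·46.89/(1·3.88·1.48))
V_stall = √16.33 = 4.04 m/s

V_stall = 4.04 m/s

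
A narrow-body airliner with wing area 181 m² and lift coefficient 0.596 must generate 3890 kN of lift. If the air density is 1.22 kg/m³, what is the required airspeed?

L = ½ρv²S·CL ⇒ v = √(2L/(ρ·S·CL))
v = √(2 × 3.89×10^6 / (1.22 × 181 × 0.596)) = √59110 = 243 m/s

v = 243 m/s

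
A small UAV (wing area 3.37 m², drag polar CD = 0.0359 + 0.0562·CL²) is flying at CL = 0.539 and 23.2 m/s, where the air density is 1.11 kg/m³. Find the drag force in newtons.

CD = 0.0359 + 0.0562 × 0.539² = 0.05223
D = ½ρv²S·CD = ½ × 1.11 × 23.2² × 3.37 × 0.05223 = 52.6 N

D = 52.6 N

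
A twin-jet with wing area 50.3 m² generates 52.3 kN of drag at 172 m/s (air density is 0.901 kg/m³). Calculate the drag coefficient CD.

From D = ½ρv²S·CD, rearranging gives CD = 2D/(ρv²S).
CD = 2 × 52300 / (0.901 × 172² × 50.3) = 0.078

CD = 0.078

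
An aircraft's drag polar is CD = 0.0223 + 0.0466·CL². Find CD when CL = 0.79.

CD = 0.0514

CD = 0.0223 + 0.0466 × 0.79² = 0.0223 + 0.02908 = 0.0514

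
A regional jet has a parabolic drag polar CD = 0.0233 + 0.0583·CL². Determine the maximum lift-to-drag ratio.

For CD = CD0 + K·CL², (L/D)max occurs at CL* = √(CD0/K) and equals 1/(2√(K·CD0)).
(L/D)max = 1/(2√(0.0583 × 0.0233)) = 1/(2 × 0.03686) = 13.6

(L/D)max = 13.6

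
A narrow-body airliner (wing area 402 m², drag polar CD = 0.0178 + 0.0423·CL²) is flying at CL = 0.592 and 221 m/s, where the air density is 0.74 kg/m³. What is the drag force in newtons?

D = 2.37×10^5 N

CD = 0.0178 + 0.0423 × 0.592² = 0.03262
D = ½ρv²S·CD = ½ × 0.74 × 221² × 402 × 0.03262 = 2.37×10^5 N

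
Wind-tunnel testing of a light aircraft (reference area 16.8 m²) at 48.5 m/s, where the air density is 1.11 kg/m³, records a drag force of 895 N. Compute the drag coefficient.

CD = 0.0408

From D = ½ρv²S·CD, rearranging gives CD = 2D/(ρv²S).
CD = 2 × 895 / (1.11 × 48.5² × 16.8) = 0.0408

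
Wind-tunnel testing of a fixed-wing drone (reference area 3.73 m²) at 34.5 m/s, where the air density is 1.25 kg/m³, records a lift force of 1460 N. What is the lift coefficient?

From L = ½ρv²S·CL, rearranging gives CL = 2L/(ρv²S).
CL = 2 × 1460 / (1.25 × 34.5² × 3.73) = 0.526

CL = 0.526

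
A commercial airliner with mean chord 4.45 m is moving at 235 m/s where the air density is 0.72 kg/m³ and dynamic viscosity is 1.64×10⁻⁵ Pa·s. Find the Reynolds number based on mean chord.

Re = ρ·v·c/μ = 0.72 × 235 × 4.45 / (1.64×10⁻⁵) = 4.59×10^7

Re = 4.59×10^7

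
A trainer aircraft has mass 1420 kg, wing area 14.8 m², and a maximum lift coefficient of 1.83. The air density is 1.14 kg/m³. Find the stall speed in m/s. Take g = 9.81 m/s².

V_stall = 30 m/s

Weight W = mg = 1420 × 9.81 = 13930 N.
V_stall = √(2W/(ρ·S·CL,max)) = √(2 × 13930 / (1.14 × 14.8 × 1.83))
V_stall = √902.3 = 30 m/s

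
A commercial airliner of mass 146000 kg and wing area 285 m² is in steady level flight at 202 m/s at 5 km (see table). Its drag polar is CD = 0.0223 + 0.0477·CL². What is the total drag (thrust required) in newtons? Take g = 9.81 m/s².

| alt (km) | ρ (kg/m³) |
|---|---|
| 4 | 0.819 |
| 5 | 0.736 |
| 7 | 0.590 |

D = 1.18×10^5 N

At 5 km, from the table: ρ = 0.736 kg/m³.
In steady level flight, lift balances weight: W = mg = 146000 × 9.81 = 1.4323×10^6 N.
Dynamic pressure q = 0.5 × 0.736 × 202² = 15020 Pa.
Required CL = L/(qS) = 1.4323×10^6/(15020·285) = 0.3347.
CD = 0.0223 + 0.0477 × 0.3347² = 0.02764.
D = q·S·CD = 15020 × 285 × 0.02764 = 1.183×10^5 N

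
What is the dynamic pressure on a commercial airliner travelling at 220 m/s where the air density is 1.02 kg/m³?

q = ½ρv² = ½ × 1.02 × 220² = 24700 Pa

q = 24700 Pa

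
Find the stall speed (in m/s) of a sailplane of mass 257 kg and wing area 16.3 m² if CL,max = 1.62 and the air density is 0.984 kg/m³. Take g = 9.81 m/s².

V_stall = 13.9 m/s

Weight W = mg = 257 × 9.81 = 2521 N.
From L = ½ρV²S·CL,max = W: V_stall = √(2W/(ρSCL,max)) = √(2·2521/(0.984·16.3·1.62))
V_stall = √194.1 = 13.9 m/s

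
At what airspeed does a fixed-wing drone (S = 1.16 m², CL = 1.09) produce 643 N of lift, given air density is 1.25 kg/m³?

L = ½ρv²S·CL ⇒ v = √(2L/(ρ·S·CL))
v = √(2 × 643 / (1.25 × 1.16 × 1.09)) = √813.7 = 28.5 m/s

v = 28.5 m/s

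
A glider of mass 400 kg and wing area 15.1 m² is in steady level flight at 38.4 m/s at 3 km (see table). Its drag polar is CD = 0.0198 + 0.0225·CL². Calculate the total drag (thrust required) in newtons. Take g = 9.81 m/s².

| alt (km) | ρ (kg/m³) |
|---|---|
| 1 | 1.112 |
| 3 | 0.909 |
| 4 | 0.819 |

At 3 km, from the table: ρ = 0.909 kg/m³.
Level flight ⇒ L = W = m·g = 400 × 9.81 = 3924 N.
Dynamic pressure q = 0.5 × 0.909 × 38.4² = 670.2 Pa.
Required CL = L/(qS) = 3924/(670.2·15.1) = 0.3878.
CD = 0.0198 + 0.0225 × 0.3878² = 0.02318.
D = q·S·CD = 670.2 × 15.1 × 0.02318 = 234.6 N

D = 235 N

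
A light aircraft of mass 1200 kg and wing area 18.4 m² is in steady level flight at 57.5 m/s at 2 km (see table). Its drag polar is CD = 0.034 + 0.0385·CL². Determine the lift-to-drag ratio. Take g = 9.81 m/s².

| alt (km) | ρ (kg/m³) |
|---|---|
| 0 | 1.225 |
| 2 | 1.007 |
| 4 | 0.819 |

L/D = 9.68

At 2 km, from the table: ρ = 1.007 kg/m³.
Level flight ⇒ L = W = m·g = 1200 × 9.81 = 11772 N.
q = ½ρv² = ½ × 1.007 × 57.5² = 1665 Pa.
Required CL = L/(qS) = 11772/(1665·18.4) = 0.3843.
CD = 0.034 + 0.0385 × 0.3843² = 0.03969.
L/D = CL/CD = 0.3843 / 0.03969 = 9.68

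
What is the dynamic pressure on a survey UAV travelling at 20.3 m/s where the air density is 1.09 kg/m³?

q = ½ρv² = ½ × 1.09 × 20.3² = 225 Pa

q = 225 Pa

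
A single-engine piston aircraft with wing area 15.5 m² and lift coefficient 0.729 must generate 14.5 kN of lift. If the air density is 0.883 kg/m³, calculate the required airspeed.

v = 53.9 m/s

L = ½ρv²S·CL ⇒ v = √(2L/(ρ·S·CL))
v = √(2 × 14500 / (0.883 × 15.5 × 0.729)) = √2907 = 53.9 m/s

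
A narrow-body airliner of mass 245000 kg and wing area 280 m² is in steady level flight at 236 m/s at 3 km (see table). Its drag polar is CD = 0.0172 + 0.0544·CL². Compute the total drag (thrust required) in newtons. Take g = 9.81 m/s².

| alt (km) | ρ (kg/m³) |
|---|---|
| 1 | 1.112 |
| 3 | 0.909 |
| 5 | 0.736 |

D = 1.66×10^5 N

At 3 km, from the table: ρ = 0.909 kg/m³.
In steady level flight, lift balances weight: W = mg = 245000 × 9.81 = 2.4034×10^6 N.
Dynamic pressure q = 0.5 × 0.909 × 236² = 25310 Pa.
CL = W/(q·S) = 2.4034×10^6 / (25310 × 280) = 0.3391.
CD = 0.0172 + 0.0544 × 0.3391² = 0.02346.
D = q·S·CD = 25310 × 280 × 0.02346 = 1.662×10^5 N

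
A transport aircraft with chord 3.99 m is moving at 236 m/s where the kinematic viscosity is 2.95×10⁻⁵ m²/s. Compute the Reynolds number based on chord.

Re = v·c/ν = 236 × 3.99 / (2.95×10⁻⁵) = 3.19×10^7

Re = 3.19×10^7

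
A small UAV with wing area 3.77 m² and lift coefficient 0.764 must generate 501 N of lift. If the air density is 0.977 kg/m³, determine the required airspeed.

v = 18.9 m/s

L = ½ρv²S·CL ⇒ v = √(2L/(ρ·S·CL))
v = √(2 × 501 / (0.977 × 3.77 × 0.764)) = √356.1 = 18.9 m/s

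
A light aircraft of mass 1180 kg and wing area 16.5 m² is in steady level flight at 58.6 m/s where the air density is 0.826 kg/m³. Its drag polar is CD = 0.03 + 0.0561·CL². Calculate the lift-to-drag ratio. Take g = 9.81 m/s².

In steady level flight, lift balances weight: W = mg = 1180 × 9.81 = 11576 N.
q = ½ρv² = ½ × 0.826 × 58.6² = 1418 Pa.
CL = W/(q·S) = 11576 / (1418 × 16.5) = 0.4947.
CD = 0.03 + 0.0561 × 0.4947² = 0.04373.
L/D = CL/CD = 0.4947 / 0.04373 = 11.3

L/D = 11.3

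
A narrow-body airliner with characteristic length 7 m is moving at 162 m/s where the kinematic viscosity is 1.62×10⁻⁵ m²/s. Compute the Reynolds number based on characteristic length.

Re = v·c/ν = 162 × 7 / (1.62×10⁻⁵) = 7×10^7

Re = 7×10^7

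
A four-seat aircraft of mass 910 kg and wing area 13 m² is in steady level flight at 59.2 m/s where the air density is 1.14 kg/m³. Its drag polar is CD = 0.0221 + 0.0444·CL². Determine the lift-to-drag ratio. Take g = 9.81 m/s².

Weight W = mg = 910 × 9.81 = 8927.1 N; in level flight L = W.
Dynamic pressure q = 0.5 × 1.14 × 59.2² = 1998 Pa.
Required CL = L/(qS) = 8927.1/(1998·13) = 0.3438.
CD = 0.0221 + 0.0444 × 0.3438² = 0.02735.
L/D = CL/CD = 0.3438 / 0.02735 = 12.6

L/D = 12.6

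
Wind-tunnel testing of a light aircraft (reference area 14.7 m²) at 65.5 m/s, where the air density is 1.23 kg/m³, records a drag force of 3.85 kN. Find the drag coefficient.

From D = ½ρv²S·CD, rearranging gives CD = 2D/(ρv²S).
CD = 2 × 3850 / (1.23 × 65.5² × 14.7) = 0.0993

CD = 0.0993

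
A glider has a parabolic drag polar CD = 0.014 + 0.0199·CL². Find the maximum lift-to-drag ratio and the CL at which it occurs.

(L/D)max = 30, at CL = 0.839

For CD = CD0 + K·CL², (L/D)max occurs at CL* = √(CD0/K) and equals 1/(2√(K·CD0)).
(L/D)max = 1/(2√(0.0199 × 0.014)) = 1/(2 × 0.01669) = 30
CL* = √(0.014/0.0199) = 0.839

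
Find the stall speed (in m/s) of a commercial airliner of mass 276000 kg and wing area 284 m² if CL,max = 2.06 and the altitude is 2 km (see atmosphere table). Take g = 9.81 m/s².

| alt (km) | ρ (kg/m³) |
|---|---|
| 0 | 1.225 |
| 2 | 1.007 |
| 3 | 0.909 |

V_stall = 95.9 m/s

At 2 km, from the table: ρ = 1.007 kg/m³.
Stall occurs when L = W at CL,max. W = mg = 276000 × 9.81 = 2.708×10^6 N.
From L = ½ρV²S·CL,max = W: V_stall = √(2W/(ρSCL,max)) = √(2·2.708×10^6/(1.007·284·2.06))
V_stall = √9192 = 95.9 m/s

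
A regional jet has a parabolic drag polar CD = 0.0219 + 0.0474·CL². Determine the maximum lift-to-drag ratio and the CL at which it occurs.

(L/D)max = 15.5, at CL = 0.68

For CD = CD0 + K·CL², (L/D)max occurs at CL* = √(CD0/K) and equals 1/(2√(K·CD0)).
(L/D)max = 1/(2√(0.0474 × 0.0219)) = 1/(2 × 0.03222) = 15.5
CL* = √(0.0219/0.0474) = 0.68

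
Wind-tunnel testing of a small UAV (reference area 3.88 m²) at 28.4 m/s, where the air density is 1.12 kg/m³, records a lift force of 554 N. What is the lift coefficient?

CL = 0.316

From L = ½ρv²S·CL, rearranging gives CL = 2L/(ρv²S).
CL = 2 × 554 / (1.12 × 28.4² × 3.88) = 0.316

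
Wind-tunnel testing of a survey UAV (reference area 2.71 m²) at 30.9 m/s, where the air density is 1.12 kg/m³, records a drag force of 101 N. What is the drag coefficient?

From D = ½ρv²S·CD, rearranging gives CD = 2D/(ρv²S).
CD = 2 × 101 / (1.12 × 30.9² × 2.71) = 0.0697

CD = 0.0697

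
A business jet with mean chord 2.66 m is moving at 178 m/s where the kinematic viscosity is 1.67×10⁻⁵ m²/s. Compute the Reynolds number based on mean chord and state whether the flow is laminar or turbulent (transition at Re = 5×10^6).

Re = 2.84×10^7 (turbulent)

Re = v·c/ν = 178 × 2.66 / (1.67×10⁻⁵) = 2.84×10^7
Since 2.84×10^7 > 5×10^6, the flow is turbulent.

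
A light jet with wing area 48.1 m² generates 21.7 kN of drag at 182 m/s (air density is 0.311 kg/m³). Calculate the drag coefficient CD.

CD = 0.0876

From D = ½ρv²S·CD, rearranging gives CD = 2D/(ρv²S).
CD = 2 × 21700 / (0.311 × 182² × 48.1) = 0.0876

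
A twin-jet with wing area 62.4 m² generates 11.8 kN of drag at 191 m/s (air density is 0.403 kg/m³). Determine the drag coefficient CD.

From D = ½ρv²S·CD, rearranging gives CD = 2D/(ρv²S).
CD = 2 × 11800 / (0.403 × 191² × 62.4) = 0.0257

CD = 0.0257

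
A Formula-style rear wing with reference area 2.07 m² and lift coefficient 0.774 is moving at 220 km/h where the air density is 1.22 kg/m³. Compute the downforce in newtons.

L = 3650 N

Convert speed: v = 220 km/h ÷ 3.6 = 61.11 m/s.
Dynamic pressure q = ½ρv² = ½ × 1.22 × 61.11² = 2278 Pa.
L = q·S·CL = 2278 × 2.07 × 0.774 = 3650 N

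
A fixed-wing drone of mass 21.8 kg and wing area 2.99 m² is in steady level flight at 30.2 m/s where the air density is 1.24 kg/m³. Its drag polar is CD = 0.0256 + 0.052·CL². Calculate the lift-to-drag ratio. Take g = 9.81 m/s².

L/D = 4.79

Level flight ⇒ L = W = m·g = 21.8 × 9.81 = 213.86 N.
q = ½ρv² = ½ × 1.24 × 30.2² = 565.5 Pa.
CL = 2W/(ρv²S) = 2×213.86/(1.24×30.2²×2.99) = 0.1265.
CD = 0.0256 + 0.052 × 0.1265² = 0.02643.
L/D = CL/CD = 0.1265 / 0.02643 = 4.79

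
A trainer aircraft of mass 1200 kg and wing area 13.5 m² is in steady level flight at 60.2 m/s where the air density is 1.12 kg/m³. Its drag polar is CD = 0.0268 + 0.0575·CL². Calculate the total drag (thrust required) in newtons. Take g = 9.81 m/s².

D = 1030 N

Level flight ⇒ L = W = m·g = 1200 × 9.81 = 11772 N.
Dynamic pressure q = 0.5 × 1.12 × 60.2² = 2029 Pa.
CL = W/(q·S) = 11772 / (2029 × 13.5) = 0.4297.
CD = 0.0268 + 0.0575 × 0.4297² = 0.03742.
D = q·S·CD = 2029 × 13.5 × 0.03742 = 1025 N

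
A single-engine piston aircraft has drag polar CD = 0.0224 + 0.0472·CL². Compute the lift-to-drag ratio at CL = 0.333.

CD = 0.0224 + 0.0472 × 0.333² = 0.02763
L/D = CL/CD = 0.333 / 0.02763 = 12.1

L/D = 12.1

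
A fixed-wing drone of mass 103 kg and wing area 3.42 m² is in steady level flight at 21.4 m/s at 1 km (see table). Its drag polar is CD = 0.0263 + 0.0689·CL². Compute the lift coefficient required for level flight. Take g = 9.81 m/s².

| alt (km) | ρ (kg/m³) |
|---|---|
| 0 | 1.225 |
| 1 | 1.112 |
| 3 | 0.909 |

At 1 km, from the table: ρ = 1.112 kg/m³.
Level flight ⇒ L = W = m·g = 103 × 9.81 = 1010.4 N.
Dynamic pressure q = 0.5 × 1.112 × 21.4² = 254.6 Pa.
Required CL = L/(qS) = 1010.4/(254.6·3.42) = 1.16.

CL = 1.16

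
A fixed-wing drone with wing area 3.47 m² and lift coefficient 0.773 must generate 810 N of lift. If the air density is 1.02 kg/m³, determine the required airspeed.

v = 24.3 m/s

L = ½ρv²S·CL ⇒ v = √(2L/(ρ·S·CL))
v = √(2 × 810 / (1.02 × 3.47 × 0.773)) = √592.1 = 24.3 m/s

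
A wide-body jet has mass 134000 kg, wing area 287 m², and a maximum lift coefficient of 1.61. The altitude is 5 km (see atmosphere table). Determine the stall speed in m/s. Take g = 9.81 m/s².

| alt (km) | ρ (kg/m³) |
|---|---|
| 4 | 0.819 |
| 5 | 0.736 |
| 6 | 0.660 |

At 5 km, from the table: ρ = 0.736 kg/m³.
Stall occurs when L = W at CL,max. W = mg = 134000 × 9.81 = 1.315×10^6 N.
V_stall = √(2W/(ρ·S·CL,max)) = √(2 × 1.315×10^6 / (0.736 × 287 × 1.61))
V_stall = √7731 = 87.9 m/s

V_stall = 87.9 m/s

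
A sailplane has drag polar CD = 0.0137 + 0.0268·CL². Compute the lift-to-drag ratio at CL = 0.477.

CD = 0.0137 + 0.0268 × 0.477² = 0.0198
L/D = CL/CD = 0.477 / 0.0198 = 24.1

L/D = 24.1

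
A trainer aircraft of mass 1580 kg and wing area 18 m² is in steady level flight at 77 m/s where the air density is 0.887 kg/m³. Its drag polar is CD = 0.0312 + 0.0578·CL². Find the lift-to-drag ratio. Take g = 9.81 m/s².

Weight W = mg = 1580 × 9.81 = 15500 N; in level flight L = W.
Dynamic pressure q = 0.5 × 0.887 × 77² = 2630 Pa.
CL = 2W/(ρv²S) = 2×15500/(0.887×77²×18) = 0.3275.
CD = 0.0312 + 0.0578 × 0.3275² = 0.0374.
L/D = CL/CD = 0.3275 / 0.0374 = 8.76

L/D = 8.76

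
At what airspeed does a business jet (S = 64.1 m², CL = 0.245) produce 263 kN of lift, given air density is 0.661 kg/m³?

v = 225 m/s

L = ½ρv²S·CL ⇒ v = √(2L/(ρ·S·CL))
v = √(2 × 2.63×10^5 / (0.661 × 64.1 × 0.245)) = √50670 = 225 m/s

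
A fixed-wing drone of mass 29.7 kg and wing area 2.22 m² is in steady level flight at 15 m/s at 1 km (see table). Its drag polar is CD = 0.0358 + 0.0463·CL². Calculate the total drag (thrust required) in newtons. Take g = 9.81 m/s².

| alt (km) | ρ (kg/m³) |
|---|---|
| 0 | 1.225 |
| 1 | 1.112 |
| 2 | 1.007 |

At 1 km, from the table: ρ = 1.112 kg/m³.
Level flight ⇒ L = W = m·g = 29.7 × 9.81 = 291.36 N.
q = ½ρv² = ½ × 1.112 × 15² = 125.1 Pa.
CL = 2W/(ρv²S) = 2×291.36/(1.112×15²×2.22) = 1.049.
CD = 0.0358 + 0.0463 × 1.049² = 0.08676.
D = q·S·CD = 125.1 × 2.22 × 0.08676 = 24.09 N

D = 24.1 N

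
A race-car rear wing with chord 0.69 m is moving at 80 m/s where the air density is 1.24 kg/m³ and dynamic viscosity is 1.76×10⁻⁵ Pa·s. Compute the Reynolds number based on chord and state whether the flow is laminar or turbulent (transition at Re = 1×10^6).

Re = 3.89×10^6 (turbulent)

Re = ρ·v·c/μ = 1.24 × 80 × 0.69 / (1.76×10⁻⁵) = 3.89×10^6
Since 3.89×10^6 > 1×10^6, the flow is turbulent.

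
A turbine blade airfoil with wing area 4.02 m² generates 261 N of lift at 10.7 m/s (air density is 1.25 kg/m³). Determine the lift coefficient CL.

From L = ½ρv²S·CL, rearranging gives CL = 2L/(ρv²S).
CL = 2 × 261 / (1.25 × 10.7² × 4.02) = 0.907

CL = 0.907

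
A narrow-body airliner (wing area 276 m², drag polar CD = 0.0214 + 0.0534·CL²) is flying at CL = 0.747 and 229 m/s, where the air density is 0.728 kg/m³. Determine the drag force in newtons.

CD = 0.0214 + 0.0534 × 0.747² = 0.0512
D = ½ρv²S·CD = ½ × 0.728 × 229² × 276 × 0.0512 = 2.7×10^5 N

D = 2.7×10^5 N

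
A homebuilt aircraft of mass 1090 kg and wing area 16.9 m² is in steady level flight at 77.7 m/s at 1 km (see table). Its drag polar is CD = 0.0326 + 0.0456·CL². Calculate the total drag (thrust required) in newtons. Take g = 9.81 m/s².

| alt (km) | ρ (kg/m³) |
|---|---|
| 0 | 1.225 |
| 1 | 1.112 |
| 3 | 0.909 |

D = 1940 N

At 1 km, from the table: ρ = 1.112 kg/m³.
Level flight ⇒ L = W = m·g = 1090 × 9.81 = 10693 N.
q = ½ρv² = ½ × 1.112 × 77.7² = 3357 Pa.
CL = 2W/(ρv²S) = 2×10693/(1.112×77.7²×16.9) = 0.1885.
CD = 0.0326 + 0.0456 × 0.1885² = 0.03422.
D = q·S·CD = 3357 × 16.9 × 0.03422 = 1941 N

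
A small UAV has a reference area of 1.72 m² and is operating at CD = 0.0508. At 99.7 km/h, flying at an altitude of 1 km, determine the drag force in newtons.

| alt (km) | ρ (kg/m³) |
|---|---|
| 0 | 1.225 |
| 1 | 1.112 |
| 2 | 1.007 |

At 1 km, from the table: ρ = 1.112 kg/m³.
Convert speed: v = 99.7 km/h ÷ 3.6 = 27.69 m/s.
Dynamic pressure q = ½ρv² = ½ × 1.112 × 27.69² = 426.4 Pa.
D = q·S·CD = 426.4 × 1.72 × 0.0508 = 37.3 N

D = 37.3 N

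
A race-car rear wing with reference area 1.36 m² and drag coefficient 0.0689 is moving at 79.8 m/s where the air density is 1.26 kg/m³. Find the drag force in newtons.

D = ½ρv²S·CD = ½ × 1.26 × 79.8² × 1.36 × 0.0689 = 376 N

D = 376 N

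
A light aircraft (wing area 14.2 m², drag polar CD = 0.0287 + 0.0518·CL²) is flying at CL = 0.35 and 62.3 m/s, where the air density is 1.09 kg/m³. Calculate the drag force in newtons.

D = 1050 N

CD = 0.0287 + 0.0518 × 0.35² = 0.03505
D = ½ρv²S·CD = ½ × 1.09 × 62.3² × 14.2 × 0.03505 = 1050 N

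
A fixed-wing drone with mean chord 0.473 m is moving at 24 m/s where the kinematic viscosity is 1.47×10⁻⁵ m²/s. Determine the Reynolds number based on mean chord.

Re = v·c/ν = 24 × 0.473 / (1.47×10⁻⁵) = 7.72×10^5

Re = 7.72×10^5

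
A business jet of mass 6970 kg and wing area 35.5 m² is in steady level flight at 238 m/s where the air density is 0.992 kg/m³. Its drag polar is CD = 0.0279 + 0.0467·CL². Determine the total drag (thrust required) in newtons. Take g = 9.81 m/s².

D = 28000 N

In steady level flight, lift balances weight: W = mg = 6970 × 9.81 = 68376 N.
q = ½ρv² = ½ × 0.992 × 238² = 28100 Pa.
CL = W/(q·S) = 68376 / (28100 × 35.5) = 0.06855.
CD = 0.0279 + 0.0467 × 0.06855² = 0.02812.
D = q·S·CD = 28100 × 35.5 × 0.02812 = 28050 N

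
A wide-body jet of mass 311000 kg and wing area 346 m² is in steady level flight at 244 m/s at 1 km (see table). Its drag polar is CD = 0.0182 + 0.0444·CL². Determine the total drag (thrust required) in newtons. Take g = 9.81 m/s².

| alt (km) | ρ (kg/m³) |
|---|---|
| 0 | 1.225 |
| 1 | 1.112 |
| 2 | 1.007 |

At 1 km, from the table: ρ = 1.112 kg/m³.
Weight W = mg = 311000 × 9.81 = 3.0509×10^6 N; in level flight L = W.
q = ½ρv² = ½ × 1.112 × 244² = 33100 Pa.
Required CL = L/(qS) = 3.0509×10^6/(33100·346) = 0.2664.
CD = 0.0182 + 0.0444 × 0.2664² = 0.02135.
D = q·S·CD = 33100 × 346 × 0.02135 = 2.445×10^5 N

D = 2.45×10^5 N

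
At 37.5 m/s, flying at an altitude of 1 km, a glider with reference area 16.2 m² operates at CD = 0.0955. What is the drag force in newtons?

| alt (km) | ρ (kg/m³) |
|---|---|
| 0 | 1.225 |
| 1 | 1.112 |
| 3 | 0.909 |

At 1 km, from the table: ρ = 1.112 kg/m³.
Dynamic pressure q = ½ρv² = ½ × 1.112 × 37.5² = 781.9 Pa.
D = q·S·CD = 781.9 × 16.2 × 0.0955 = 1210 N

D = 1210 N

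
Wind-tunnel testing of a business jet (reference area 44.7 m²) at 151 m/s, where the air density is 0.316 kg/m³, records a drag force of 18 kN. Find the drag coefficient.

CD = 0.112

From D = ½ρv²S·CD, rearranging gives CD = 2D/(ρv²S).
CD = 2 × 18000 / (0.316 × 151² × 44.7) = 0.112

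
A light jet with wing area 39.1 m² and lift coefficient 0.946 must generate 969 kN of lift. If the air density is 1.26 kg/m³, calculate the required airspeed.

L = ½ρv²S·CL ⇒ v = √(2L/(ρ·S·CL))
v = √(2 × 9.69×10^5 / (1.26 × 39.1 × 0.946)) = √41580 = 204 m/s

v = 204 m/s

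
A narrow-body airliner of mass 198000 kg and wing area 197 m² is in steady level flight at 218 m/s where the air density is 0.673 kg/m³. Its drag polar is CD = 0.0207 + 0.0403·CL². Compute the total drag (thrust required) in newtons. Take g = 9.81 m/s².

Weight W = mg = 198000 × 9.81 = 1.9424×10^6 N; in level flight L = W.
q = ½ρv² = ½ × 0.673 × 218² = 15990 Pa.
Required CL = L/(qS) = 1.9424×10^6/(15990·197) = 0.6166.
CD = 0.0207 + 0.0403 × 0.6166² = 0.03602.
D = q·S·CD = 15990 × 197 × 0.03602 = 1.135×10^5 N

D = 1.13×10^5 N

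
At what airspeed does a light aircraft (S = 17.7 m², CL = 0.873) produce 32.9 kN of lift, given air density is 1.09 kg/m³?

v = 62.5 m/s

L = ½ρv²S·CL ⇒ v = √(2L/(ρ·S·CL))
v = √(2 × 32900 / (1.09 × 17.7 × 0.873)) = √3907 = 62.5 m/s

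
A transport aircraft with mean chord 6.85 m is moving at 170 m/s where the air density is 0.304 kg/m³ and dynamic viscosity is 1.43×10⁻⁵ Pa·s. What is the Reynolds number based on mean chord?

Re = 2.48×10^7

Re = ρ·v·c/μ = 0.304 × 170 × 6.85 / (1.43×10⁻⁵) = 2.48×10^7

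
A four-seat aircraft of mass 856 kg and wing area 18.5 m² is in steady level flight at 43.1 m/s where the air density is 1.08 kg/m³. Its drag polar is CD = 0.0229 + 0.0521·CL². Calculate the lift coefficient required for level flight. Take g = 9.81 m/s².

CL = 0.453

Weight W = mg = 856 × 9.81 = 8397.4 N; in level flight L = W.
Dynamic pressure q = 0.5 × 1.08 × 43.1² = 1003 Pa.
Required CL = L/(qS) = 8397.4/(1003·18.5) = 0.4525.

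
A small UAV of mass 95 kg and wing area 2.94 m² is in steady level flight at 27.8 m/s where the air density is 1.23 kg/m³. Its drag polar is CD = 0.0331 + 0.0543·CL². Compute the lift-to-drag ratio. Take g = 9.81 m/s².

In steady level flight, lift balances weight: W = mg = 95 × 9.81 = 931.95 N.
Dynamic pressure q = 0.5 × 1.23 × 27.8² = 475.3 Pa.
CL = 2W/(ρv²S) = 2×931.95/(1.23×27.8²×2.94) = 0.6669.
CD = 0.0331 + 0.0543 × 0.6669² = 0.05725.
L/D = CL/CD = 0.6669 / 0.05725 = 11.6

L/D = 11.6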